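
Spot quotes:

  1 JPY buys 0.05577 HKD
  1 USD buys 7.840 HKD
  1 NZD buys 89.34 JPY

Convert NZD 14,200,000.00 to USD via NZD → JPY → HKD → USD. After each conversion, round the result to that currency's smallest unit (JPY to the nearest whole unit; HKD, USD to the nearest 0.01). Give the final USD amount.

NZD 14,200,000.00 × 89.34 = JPY 1,268,628,000
JPY 1,268,628,000 × 0.05577 = HKD 70,751,383.56
HKD 70,751,383.56 ÷ 7.840 = USD 9,024,411.17

USD 9,024,411.17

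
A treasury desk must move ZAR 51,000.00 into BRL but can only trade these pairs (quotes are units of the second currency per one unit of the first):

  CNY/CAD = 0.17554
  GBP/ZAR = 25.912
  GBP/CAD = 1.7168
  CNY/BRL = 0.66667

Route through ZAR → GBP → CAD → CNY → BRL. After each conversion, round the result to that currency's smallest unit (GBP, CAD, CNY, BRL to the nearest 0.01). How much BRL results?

ZAR 51,000.00 ÷ 25.912 = GBP 1,968.20
GBP 1,968.20 × 1.7168 = CAD 3,379.01
CAD 3,379.01 ÷ 0.17554 = CNY 19,249.23
CNY 19,249.23 × 0.66667 = BRL 12,832.88

BRL 12,832.88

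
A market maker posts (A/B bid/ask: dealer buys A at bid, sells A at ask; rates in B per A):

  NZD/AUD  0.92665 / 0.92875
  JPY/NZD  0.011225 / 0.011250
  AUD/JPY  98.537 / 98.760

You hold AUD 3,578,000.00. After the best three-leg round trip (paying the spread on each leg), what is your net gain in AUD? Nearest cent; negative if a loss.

Net profit: AUD 89,260.43

Best loop AUD → JPY → NZD → AUD:
AUD 3,578,000.00 × 98.537 (sell AUD at bid) = JPY 352,565,386
JPY 352,565,386 × 0.011225 (sell JPY at bid) = NZD 3,957,546.46
NZD 3,957,546.46 × 0.92665 (sell NZD at bid) = AUD 3,667,260.43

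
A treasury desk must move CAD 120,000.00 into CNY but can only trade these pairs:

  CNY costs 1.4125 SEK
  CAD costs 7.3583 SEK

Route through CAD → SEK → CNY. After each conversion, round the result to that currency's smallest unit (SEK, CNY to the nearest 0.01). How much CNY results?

CAD 120,000.00 × 7.3583 = SEK 882,996.00
SEK 882,996.00 ÷ 1.4125 = CNY 625,129.91

CNY 625,129.91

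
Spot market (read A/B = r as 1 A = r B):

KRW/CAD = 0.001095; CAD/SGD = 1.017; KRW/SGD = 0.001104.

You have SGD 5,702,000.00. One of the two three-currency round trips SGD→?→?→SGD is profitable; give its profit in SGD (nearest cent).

Profit: SGD 49,660.08

Profitable loop is SGD → KRW → CAD → SGD:
SGD 5,702,000.00 ÷ 0.001104 = KRW 5,164,855,072
KRW 5,164,855,072 × 0.001095 = CAD 5,655,516.30
CAD 5,655,516.30 × 1.017 = SGD 5,751,660.08
Profit = SGD 5,751,660.08 − SGD 5,702,000.00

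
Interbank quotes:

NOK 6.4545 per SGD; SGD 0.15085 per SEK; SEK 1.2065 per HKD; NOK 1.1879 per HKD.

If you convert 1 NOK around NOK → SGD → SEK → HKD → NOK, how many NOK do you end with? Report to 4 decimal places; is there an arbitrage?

1.0112 (arbitrage exists)

Around NOK → SGD → SEK → HKD → NOK: 1 ÷ 6.4545 ÷ 0.15085 ÷ 1.2065 × 1.1879 = 1.011218
Product > 1; profitable direction is NOK → SGD → SEK → HKD → NOK.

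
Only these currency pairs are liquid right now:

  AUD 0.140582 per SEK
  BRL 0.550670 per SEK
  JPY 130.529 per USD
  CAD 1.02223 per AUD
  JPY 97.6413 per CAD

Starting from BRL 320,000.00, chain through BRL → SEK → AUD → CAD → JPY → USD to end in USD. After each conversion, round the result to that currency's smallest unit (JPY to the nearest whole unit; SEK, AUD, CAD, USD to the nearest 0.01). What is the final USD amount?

USD 62,468.85

BRL 320,000.00 ÷ 0.550670 = SEK 581,110.28
SEK 581,110.28 × 0.140582 = AUD 81,693.65
AUD 81,693.65 × 1.02223 = CAD 83,509.70
CAD 83,509.70 × 97.6413 = JPY 8,153,996
JPY 8,153,996 ÷ 130.529 = USD 62,468.85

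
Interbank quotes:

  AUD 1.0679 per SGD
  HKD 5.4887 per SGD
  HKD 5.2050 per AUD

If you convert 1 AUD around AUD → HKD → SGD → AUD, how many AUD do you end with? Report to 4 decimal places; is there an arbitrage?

1.0127 (arbitrage exists)

Around AUD → HKD → SGD → AUD: 1 × 5.2050 ÷ 5.4887 × 1.0679 = 1.012702
Product > 1; profitable direction is AUD → HKD → SGD → AUD.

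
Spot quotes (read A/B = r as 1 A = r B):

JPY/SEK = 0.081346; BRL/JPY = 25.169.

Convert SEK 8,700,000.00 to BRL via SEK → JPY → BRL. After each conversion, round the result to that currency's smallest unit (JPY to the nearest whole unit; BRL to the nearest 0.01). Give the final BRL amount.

BRL 4,249,297.03

SEK 8,700,000.00 ÷ 0.081346 = JPY 106,950,557
JPY 106,950,557 ÷ 25.169 = BRL 4,249,297.03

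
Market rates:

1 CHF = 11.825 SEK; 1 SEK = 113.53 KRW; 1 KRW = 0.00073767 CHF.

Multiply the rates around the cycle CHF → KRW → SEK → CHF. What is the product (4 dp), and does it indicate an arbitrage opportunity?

Around CHF → KRW → SEK → CHF: 1 ÷ 0.00073767 ÷ 113.53 ÷ 11.825 = 1.009778
Product > 1; profitable direction is CHF → KRW → SEK → CHF.

1.0098 (arbitrage exists)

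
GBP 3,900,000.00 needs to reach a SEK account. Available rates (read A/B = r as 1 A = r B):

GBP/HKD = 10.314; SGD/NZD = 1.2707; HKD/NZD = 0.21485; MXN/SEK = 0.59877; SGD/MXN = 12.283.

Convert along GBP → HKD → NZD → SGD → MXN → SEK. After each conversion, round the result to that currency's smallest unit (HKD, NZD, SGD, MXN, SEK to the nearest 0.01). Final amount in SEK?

SEK 50,020,559.69

GBP 3,900,000.00 × 10.314 = HKD 40,224,600.00
HKD 40,224,600.00 × 0.21485 = NZD 8,642,255.31
NZD 8,642,255.31 ÷ 1.2707 = SGD 6,801,176.76
SGD 6,801,176.76 × 12.283 = MXN 83,538,854.14
MXN 83,538,854.14 × 0.59877 = SEK 50,020,559.69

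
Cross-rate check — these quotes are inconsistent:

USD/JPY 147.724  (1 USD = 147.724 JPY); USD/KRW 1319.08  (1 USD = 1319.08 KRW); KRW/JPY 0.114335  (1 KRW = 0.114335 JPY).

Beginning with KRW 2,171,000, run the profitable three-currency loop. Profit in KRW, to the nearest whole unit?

Profit: KRW 45,456

Profitable loop is KRW → JPY → USD → KRW:
KRW 2,171,000 × 0.114335 = JPY 248,221
JPY 248,221 ÷ 147.724 = USD 1,680.30
USD 1,680.30 × 1319.08 = KRW 2,216,456
Profit = KRW 2,216,456 − KRW 2,171,000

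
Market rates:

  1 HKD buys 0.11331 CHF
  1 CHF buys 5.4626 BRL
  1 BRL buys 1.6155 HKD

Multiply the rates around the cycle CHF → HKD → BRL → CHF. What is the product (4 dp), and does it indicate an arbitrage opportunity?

1.0001 (no arbitrage)

Around CHF → HKD → BRL → CHF: 1 ÷ 0.11331 ÷ 1.6155 ÷ 5.4626 = 1.000058
Product ≈ 1 (deviation 0.006%, within rounding noise).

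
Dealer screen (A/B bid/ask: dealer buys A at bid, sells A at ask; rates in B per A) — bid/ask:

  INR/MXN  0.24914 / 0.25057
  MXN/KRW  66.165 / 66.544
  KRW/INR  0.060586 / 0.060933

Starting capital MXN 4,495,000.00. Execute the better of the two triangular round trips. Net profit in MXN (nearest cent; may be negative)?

Net result: MXN -5,750.39 (no profitable arbitrage after spreads)

Best loop MXN → KRW → INR → MXN:
MXN 4,495,000.00 × 66.165 (sell MXN at bid) = KRW 297,411,675
KRW 297,411,675 × 0.060586 (sell KRW at bid) = INR 18,018,983.74
INR 18,018,983.74 × 0.24914 (sell INR at bid) = MXN 4,489,249.61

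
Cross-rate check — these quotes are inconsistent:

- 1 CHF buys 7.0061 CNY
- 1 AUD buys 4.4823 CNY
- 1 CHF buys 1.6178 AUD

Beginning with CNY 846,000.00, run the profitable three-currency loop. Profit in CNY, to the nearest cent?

Profitable loop is CNY → CHF → AUD → CNY:
CNY 846,000.00 ÷ 7.0061 = CHF 120,751.92
CHF 120,751.92 × 1.6178 = AUD 195,352.45
AUD 195,352.45 × 4.4823 = CNY 875,628.29
Profit = CNY 875,628.29 − CNY 846,000.00

Profit: CNY 29,628.29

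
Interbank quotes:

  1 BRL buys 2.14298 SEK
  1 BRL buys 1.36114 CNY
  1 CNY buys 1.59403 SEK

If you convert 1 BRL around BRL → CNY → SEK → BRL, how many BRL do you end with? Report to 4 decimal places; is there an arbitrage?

1.0125 (arbitrage exists)

Around BRL → CNY → SEK → BRL: 1 × 1.36114 × 1.59403 ÷ 2.14298 = 1.012468
Product > 1; profitable direction is BRL → CNY → SEK → BRL.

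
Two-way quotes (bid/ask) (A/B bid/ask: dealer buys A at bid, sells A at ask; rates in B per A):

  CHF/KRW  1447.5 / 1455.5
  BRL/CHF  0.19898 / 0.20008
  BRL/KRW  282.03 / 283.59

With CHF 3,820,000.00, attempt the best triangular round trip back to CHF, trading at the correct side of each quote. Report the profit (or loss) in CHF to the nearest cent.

Best loop CHF → KRW → BRL → CHF:
CHF 3,820,000.00 × 1447.5 (sell CHF at bid) = KRW 5,529,450,000
KRW 5,529,450,000 ÷ 283.59 (buy BRL at ask) = BRL 19,498,042.95
BRL 19,498,042.95 × 0.19898 (sell BRL at bid) = CHF 3,879,720.59

Net profit: CHF 59,720.59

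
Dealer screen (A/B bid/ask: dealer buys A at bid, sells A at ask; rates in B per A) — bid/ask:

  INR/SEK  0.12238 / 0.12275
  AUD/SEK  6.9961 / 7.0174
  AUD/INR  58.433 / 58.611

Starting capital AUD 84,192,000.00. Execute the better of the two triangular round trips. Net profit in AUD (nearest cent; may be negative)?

Net profit: AUD 1,603,246.56

Best loop AUD → INR → SEK → AUD:
AUD 84,192,000.00 × 58.433 (sell AUD at bid) = INR 4,919,591,136.00
INR 4,919,591,136.00 × 0.12238 (sell INR at bid) = SEK 602,059,563.22
SEK 602,059,563.22 ÷ 7.0174 (buy AUD at ask) = AUD 85,795,246.56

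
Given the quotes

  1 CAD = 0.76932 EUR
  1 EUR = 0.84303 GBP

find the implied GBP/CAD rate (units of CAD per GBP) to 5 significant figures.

1 GBP ÷ 0.84303 = 1.1862 EUR
1.1862 EUR ÷ 0.76932 = 1.54188 CAD

GBP/CAD = 1.5419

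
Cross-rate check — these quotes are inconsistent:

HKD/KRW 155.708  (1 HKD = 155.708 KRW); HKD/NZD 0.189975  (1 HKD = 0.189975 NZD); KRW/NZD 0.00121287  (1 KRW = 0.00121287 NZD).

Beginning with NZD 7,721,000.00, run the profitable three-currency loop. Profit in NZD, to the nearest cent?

Profit: NZD 45,848.34

Profitable loop is NZD → KRW → HKD → NZD:
NZD 7,721,000.00 ÷ 0.00121287 = KRW 6,365,892,470
KRW 6,365,892,470 ÷ 155.708 = HKD 40,883,528.59
HKD 40,883,528.59 × 0.189975 = NZD 7,766,848.34
Profit = NZD 7,766,848.34 − NZD 7,721,000.00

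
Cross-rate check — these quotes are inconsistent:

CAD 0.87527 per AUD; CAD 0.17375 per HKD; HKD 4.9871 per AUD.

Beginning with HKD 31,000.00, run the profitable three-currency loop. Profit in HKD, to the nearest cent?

Profit: HKD 313.44

Profitable loop is HKD → AUD → CAD → HKD:
HKD 31,000.00 ÷ 4.9871 = AUD 6,216.04
AUD 6,216.04 × 0.87527 = CAD 5,440.71
CAD 5,440.71 ÷ 0.17375 = HKD 31,313.44
Profit = HKD 31,313.44 − HKD 31,000.00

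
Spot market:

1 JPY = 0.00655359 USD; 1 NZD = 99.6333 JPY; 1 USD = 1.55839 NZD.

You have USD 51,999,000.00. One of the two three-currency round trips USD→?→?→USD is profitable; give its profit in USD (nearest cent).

Profit: USD 913,091.36

Profitable loop is USD → NZD → JPY → USD:
USD 51,999,000.00 × 1.55839 = NZD 81,034,721.61
NZD 81,034,721.61 × 99.6333 = JPY 8,073,756,729
JPY 8,073,756,729 × 0.00655359 = USD 52,912,091.36
Profit = USD 52,912,091.36 − USD 51,999,000.00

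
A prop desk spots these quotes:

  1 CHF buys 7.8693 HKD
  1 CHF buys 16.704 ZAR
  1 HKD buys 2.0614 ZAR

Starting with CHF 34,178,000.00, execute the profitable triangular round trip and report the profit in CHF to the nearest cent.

Profit: CHF 1,016,009.98

Profitable loop is CHF → ZAR → HKD → CHF:
CHF 34,178,000.00 × 16.704 = ZAR 570,909,312.00
ZAR 570,909,312.00 ÷ 2.0614 = HKD 276,952,222.76
HKD 276,952,222.76 ÷ 7.8693 = CHF 35,194,009.98
Profit = CHF 35,194,009.98 − CHF 34,178,000.00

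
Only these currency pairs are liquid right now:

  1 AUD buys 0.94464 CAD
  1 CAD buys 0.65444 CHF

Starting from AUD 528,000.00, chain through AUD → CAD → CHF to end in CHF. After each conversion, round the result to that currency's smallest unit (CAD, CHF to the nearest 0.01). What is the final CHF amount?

CHF 326,414.99

AUD 528,000.00 × 0.94464 = CAD 498,769.92
CAD 498,769.92 × 0.65444 = CHF 326,414.99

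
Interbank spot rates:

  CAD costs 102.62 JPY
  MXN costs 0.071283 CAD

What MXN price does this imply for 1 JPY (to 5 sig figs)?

1 JPY ÷ 102.62 = 0.00974469 CAD
0.00974469 CAD ÷ 0.071283 = 0.136704 MXN

JPY/MXN = 0.13670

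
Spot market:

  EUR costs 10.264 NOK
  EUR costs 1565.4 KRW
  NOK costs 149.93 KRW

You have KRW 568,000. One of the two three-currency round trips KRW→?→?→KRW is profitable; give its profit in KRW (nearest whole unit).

Profitable loop is KRW → NOK → EUR → KRW:
KRW 568,000 ÷ 149.93 = NOK 3,788.43
NOK 3,788.43 ÷ 10.264 = EUR 369.10
EUR 369.10 × 1565.4 = KRW 577,788
Profit = KRW 577,788 − KRW 568,000

Profit: KRW 9,788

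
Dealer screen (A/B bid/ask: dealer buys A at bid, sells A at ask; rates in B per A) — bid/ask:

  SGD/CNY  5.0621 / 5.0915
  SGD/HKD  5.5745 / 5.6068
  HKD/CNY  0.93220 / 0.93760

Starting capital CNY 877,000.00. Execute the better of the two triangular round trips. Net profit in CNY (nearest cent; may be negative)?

Net profit: CNY 18,094.45

Best loop CNY → SGD → HKD → CNY:
CNY 877,000.00 ÷ 5.0915 (buy SGD at ask) = SGD 172,247.86
SGD 172,247.86 × 5.5745 (sell SGD at bid) = HKD 960,195.72
HKD 960,195.72 × 0.93220 (sell HKD at bid) = CNY 895,094.45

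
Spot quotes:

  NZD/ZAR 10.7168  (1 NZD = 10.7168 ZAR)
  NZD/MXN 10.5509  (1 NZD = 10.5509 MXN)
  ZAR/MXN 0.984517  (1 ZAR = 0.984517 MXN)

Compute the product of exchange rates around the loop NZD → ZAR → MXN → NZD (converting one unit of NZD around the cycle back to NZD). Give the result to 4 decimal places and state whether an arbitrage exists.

Around NZD → ZAR → MXN → NZD: 1 × 10.7168 × 0.984517 ÷ 10.5509 = 0.999997
Product ≈ 1 (deviation 0.000%, within rounding noise).

1.0000 (no arbitrage)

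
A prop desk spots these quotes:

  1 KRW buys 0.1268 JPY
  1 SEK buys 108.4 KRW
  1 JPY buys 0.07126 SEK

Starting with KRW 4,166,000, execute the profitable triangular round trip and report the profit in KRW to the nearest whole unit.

Profitable loop is KRW → SEK → JPY → KRW:
KRW 4,166,000 ÷ 108.4 = SEK 38,431.73
SEK 38,431.73 ÷ 0.07126 = JPY 539,317
JPY 539,317 ÷ 0.1268 = KRW 4,253,289
Profit = KRW 4,253,289 − KRW 4,166,000

Profit: KRW 87,289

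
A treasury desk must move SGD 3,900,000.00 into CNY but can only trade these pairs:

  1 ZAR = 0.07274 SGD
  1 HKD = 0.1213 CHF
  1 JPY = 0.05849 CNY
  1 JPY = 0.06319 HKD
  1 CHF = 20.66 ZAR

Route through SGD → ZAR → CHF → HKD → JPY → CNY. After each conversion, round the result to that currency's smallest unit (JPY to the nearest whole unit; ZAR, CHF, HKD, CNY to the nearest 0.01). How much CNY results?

SGD 3,900,000.00 ÷ 0.07274 = ZAR 53,615,617.27
ZAR 53,615,617.27 ÷ 20.66 = CHF 2,595,141.20
CHF 2,595,141.20 ÷ 0.1213 = HKD 21,394,403.96
HKD 21,394,403.96 ÷ 0.06319 = JPY 338,572,622
JPY 338,572,622 × 0.05849 = CNY 19,803,112.66

CNY 19,803,112.66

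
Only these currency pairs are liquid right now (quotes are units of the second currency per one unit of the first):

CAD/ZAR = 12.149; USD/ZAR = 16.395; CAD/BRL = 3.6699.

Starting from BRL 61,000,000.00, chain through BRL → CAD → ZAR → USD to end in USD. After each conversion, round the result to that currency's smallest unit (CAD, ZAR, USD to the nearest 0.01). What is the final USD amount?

BRL 61,000,000.00 ÷ 3.6699 = CAD 16,621,706.31
CAD 16,621,706.31 × 12.149 = ZAR 201,937,109.96
ZAR 201,937,109.96 ÷ 16.395 = USD 12,316,993.59

USD 12,316,993.59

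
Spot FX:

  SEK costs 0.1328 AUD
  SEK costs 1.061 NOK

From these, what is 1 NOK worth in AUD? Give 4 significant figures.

NOK/AUD = 0.1252

1 NOK ÷ 1.061 = 0.942507 SEK
0.942507 SEK × 0.1328 = 0.125165 AUD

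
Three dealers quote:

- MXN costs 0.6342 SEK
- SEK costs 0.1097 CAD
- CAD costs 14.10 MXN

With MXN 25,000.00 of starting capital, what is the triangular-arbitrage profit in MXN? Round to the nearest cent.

Profit: MXN 485.20

Profitable loop is MXN → CAD → SEK → MXN:
MXN 25,000.00 ÷ 14.10 = CAD 1,773.05
CAD 1,773.05 ÷ 0.1097 = SEK 16,162.71
SEK 16,162.71 ÷ 0.6342 = MXN 25,485.20
Profit = MXN 25,485.20 − MXN 25,000.00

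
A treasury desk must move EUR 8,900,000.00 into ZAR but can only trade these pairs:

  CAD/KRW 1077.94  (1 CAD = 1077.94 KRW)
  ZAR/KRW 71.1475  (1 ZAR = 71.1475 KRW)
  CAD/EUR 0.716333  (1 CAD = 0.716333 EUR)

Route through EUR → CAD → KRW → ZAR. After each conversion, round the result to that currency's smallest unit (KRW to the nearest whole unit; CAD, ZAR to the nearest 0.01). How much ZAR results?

ZAR 188,239,166.75

EUR 8,900,000.00 ÷ 0.716333 = CAD 12,424,389.22
CAD 12,424,389.22 × 1077.94 = KRW 13,392,746,116
KRW 13,392,746,116 ÷ 71.1475 = ZAR 188,239,166.75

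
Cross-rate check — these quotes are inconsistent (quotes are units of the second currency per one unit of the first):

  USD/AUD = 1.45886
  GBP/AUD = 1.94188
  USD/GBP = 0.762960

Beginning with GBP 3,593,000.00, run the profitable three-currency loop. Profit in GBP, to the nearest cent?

Profitable loop is GBP → AUD → USD → GBP:
GBP 3,593,000.00 × 1.94188 = AUD 6,977,174.84
AUD 6,977,174.84 ÷ 1.45886 = USD 4,782,621.25
USD 4,782,621.25 × 0.762960 = GBP 3,648,948.71
Profit = GBP 3,648,948.71 − GBP 3,593,000.00

Profit: GBP 55,948.71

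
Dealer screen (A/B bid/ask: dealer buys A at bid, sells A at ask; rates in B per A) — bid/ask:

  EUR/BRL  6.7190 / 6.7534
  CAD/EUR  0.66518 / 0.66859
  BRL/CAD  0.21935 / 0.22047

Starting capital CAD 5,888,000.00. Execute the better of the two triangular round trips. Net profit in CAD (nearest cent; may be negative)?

Net profit: CAD 26,743.96

Best loop CAD → BRL → EUR → CAD:
CAD 5,888,000.00 ÷ 0.22047 (buy BRL at ask) = BRL 26,706,581.39
BRL 26,706,581.39 ÷ 6.7534 (buy EUR at ask) = EUR 3,954,538.66
EUR 3,954,538.66 ÷ 0.66859 (buy CAD at ask) = CAD 5,914,743.96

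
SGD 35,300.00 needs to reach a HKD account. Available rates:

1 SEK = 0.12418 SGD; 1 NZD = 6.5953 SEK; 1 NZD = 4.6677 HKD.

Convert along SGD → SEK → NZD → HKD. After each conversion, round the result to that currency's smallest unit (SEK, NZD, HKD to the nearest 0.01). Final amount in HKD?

SGD 35,300.00 ÷ 0.12418 = SEK 284,264.78
SEK 284,264.78 ÷ 6.5953 = NZD 43,101.11
NZD 43,101.11 × 4.6677 = HKD 201,183.05

HKD 201,183.05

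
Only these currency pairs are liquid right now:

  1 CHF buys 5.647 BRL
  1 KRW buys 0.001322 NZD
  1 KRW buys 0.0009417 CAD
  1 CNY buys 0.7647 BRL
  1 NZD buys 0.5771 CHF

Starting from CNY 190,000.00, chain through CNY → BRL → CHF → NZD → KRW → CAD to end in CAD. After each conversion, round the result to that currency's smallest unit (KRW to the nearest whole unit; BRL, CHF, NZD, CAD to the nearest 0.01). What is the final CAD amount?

CAD 31,758.28

CNY 190,000.00 × 0.7647 = BRL 145,293.00
BRL 145,293.00 ÷ 5.647 = CHF 25,729.24
CHF 25,729.24 ÷ 0.5771 = NZD 44,583.68
NZD 44,583.68 ÷ 0.001322 = KRW 33,724,418
KRW 33,724,418 × 0.0009417 = CAD 31,758.28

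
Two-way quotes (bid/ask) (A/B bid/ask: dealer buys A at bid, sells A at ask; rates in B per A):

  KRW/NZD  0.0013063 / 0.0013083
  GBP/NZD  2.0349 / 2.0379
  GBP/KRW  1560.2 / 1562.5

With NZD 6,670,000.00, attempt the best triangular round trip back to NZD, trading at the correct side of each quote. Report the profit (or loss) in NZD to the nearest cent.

Best loop NZD → GBP → KRW → NZD:
NZD 6,670,000.00 ÷ 2.0379 (buy GBP at ask) = GBP 3,272,977.08
GBP 3,272,977.08 × 1560.2 (sell GBP at bid) = KRW 5,106,498,847
KRW 5,106,498,847 × 0.0013063 (sell KRW at bid) = NZD 6,670,619.44

Net profit: NZD 619.44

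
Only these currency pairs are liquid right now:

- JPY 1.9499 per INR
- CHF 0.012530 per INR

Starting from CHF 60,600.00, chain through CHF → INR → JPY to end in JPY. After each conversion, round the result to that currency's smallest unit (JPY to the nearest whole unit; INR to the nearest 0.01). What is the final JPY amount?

CHF 60,600.00 ÷ 0.012530 = INR 4,836,392.66
INR 4,836,392.66 × 1.9499 = JPY 9,430,482

JPY 9,430,482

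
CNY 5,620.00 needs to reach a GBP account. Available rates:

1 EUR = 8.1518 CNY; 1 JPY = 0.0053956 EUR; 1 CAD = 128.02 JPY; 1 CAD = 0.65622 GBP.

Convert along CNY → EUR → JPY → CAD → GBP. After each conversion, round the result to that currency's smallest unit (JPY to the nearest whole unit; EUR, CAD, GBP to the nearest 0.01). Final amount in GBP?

CNY 5,620.00 ÷ 8.1518 = EUR 689.42
EUR 689.42 ÷ 0.0053956 = JPY 127,774
JPY 127,774 ÷ 128.02 = CAD 998.08
CAD 998.08 × 0.65622 = GBP 654.96

GBP 654.96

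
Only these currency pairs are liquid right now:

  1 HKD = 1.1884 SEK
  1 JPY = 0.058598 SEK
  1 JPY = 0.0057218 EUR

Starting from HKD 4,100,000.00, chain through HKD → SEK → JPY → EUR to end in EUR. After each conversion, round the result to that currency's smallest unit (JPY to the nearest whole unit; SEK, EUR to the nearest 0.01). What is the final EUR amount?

EUR 475,769.26

HKD 4,100,000.00 × 1.1884 = SEK 4,872,440.00
SEK 4,872,440.00 ÷ 0.058598 = JPY 83,150,278
JPY 83,150,278 × 0.0057218 = EUR 475,769.26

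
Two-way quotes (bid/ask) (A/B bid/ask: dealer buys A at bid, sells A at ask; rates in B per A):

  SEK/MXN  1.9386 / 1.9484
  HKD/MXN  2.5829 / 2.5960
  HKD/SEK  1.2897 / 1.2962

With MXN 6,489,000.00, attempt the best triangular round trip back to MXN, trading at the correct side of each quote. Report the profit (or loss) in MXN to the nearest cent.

Net profit: MXN 147,440.86

Best loop MXN → SEK → HKD → MXN:
MXN 6,489,000.00 ÷ 1.9484 (buy SEK at ask) = SEK 3,330,424.96
SEK 3,330,424.96 ÷ 1.2962 (buy HKD at ask) = HKD 2,569,375.84
HKD 2,569,375.84 × 2.5829 (sell HKD at bid) = MXN 6,636,440.86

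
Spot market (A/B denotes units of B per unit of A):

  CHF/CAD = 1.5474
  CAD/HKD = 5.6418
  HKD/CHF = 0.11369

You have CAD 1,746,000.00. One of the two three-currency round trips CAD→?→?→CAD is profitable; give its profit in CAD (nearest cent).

Profitable loop is CAD → CHF → HKD → CAD:
CAD 1,746,000.00 ÷ 1.5474 = CHF 1,128,344.32
CHF 1,128,344.32 ÷ 0.11369 = HKD 9,924,745.53
HKD 9,924,745.53 ÷ 5.6418 = CAD 1,759,145.23
Profit = CAD 1,759,145.23 − CAD 1,746,000.00

Profit: CAD 13,145.23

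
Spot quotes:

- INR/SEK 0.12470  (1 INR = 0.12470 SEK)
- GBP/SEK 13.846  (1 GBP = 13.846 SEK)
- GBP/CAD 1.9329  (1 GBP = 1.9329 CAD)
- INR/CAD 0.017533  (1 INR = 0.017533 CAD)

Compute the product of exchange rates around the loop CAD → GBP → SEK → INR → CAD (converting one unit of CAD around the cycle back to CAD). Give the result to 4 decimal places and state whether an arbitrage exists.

1.0072 (arbitrage exists)

Around CAD → GBP → SEK → INR → CAD: 1 ÷ 1.9329 × 13.846 ÷ 0.12470 × 0.017533 = 1.007174
Product > 1; profitable direction is CAD → GBP → SEK → INR → CAD.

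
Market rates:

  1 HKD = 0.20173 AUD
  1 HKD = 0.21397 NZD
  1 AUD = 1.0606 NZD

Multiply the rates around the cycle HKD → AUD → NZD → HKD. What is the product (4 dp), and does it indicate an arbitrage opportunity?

Around HKD → AUD → NZD → HKD: 1 × 0.20173 × 1.0606 ÷ 0.21397 = 0.999929
Product ≈ 1 (deviation 0.007%, within rounding noise).

0.9999 (no arbitrage)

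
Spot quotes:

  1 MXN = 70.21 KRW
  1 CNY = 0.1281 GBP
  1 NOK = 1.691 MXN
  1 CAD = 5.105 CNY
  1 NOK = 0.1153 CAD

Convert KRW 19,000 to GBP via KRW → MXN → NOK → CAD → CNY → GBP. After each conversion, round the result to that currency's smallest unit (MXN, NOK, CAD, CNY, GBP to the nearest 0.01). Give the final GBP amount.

KRW 19,000 ÷ 70.21 = MXN 270.62
MXN 270.62 ÷ 1.691 = NOK 160.04
NOK 160.04 × 0.1153 = CAD 18.45
CAD 18.45 × 5.105 = CNY 94.19
CNY 94.19 × 0.1281 = GBP 12.07

GBP 12.07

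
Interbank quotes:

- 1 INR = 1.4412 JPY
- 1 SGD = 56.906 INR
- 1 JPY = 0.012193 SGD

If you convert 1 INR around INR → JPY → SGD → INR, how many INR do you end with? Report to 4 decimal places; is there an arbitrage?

Around INR → JPY → SGD → INR: 1 × 1.4412 × 0.012193 × 56.906 = 0.999984
Product ≈ 1 (deviation 0.002%, within rounding noise).

1.0000 (no arbitrage)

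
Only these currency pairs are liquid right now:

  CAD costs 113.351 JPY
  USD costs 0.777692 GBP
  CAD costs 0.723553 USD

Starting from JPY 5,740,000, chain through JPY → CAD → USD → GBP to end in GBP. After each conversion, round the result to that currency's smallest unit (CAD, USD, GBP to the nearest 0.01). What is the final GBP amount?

GBP 28,494.73

JPY 5,740,000 ÷ 113.351 = CAD 50,639.17
CAD 50,639.17 × 0.723553 = USD 36,640.12
USD 36,640.12 × 0.777692 = GBP 28,494.73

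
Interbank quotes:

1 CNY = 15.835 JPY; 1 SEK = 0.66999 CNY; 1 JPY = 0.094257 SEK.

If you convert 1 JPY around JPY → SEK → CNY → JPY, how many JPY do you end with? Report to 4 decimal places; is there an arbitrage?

Around JPY → SEK → CNY → JPY: 1 × 0.094257 × 0.66999 × 15.835 = 1.000000
Product ≈ 1 (deviation 0.000%, within rounding noise).

1.0000 (no arbitrage)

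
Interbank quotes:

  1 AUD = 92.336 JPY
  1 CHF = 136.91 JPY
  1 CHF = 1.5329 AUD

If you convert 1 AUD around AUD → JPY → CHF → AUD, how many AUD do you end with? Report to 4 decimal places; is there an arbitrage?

Around AUD → JPY → CHF → AUD: 1 × 92.336 ÷ 136.91 × 1.5329 = 1.033831
Product > 1; profitable direction is AUD → JPY → CHF → AUD.

1.0338 (arbitrage exists)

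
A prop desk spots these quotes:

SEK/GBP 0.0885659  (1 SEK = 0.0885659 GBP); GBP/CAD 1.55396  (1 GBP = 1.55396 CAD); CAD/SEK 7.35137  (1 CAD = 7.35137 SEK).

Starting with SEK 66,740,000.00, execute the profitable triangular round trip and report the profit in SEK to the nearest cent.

Profit: SEK 784,419.58

Profitable loop is SEK → GBP → CAD → SEK:
SEK 66,740,000.00 × 0.0885659 = GBP 5,910,888.17
GBP 5,910,888.17 × 1.55396 = CAD 9,185,283.77
CAD 9,185,283.77 × 7.35137 = SEK 67,524,419.58
Profit = SEK 67,524,419.58 − SEK 66,740,000.00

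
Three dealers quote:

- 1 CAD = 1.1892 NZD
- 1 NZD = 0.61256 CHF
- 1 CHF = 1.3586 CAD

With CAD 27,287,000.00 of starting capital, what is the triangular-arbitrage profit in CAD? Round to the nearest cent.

Profit: CAD 284,515.99

Profitable loop is CAD → CHF → NZD → CAD:
CAD 27,287,000.00 ÷ 1.3586 = CHF 20,084,645.96
CHF 20,084,645.96 ÷ 0.61256 = NZD 32,788,046.82
NZD 32,788,046.82 ÷ 1.1892 = CAD 27,571,515.99
Profit = CAD 27,571,515.99 − CAD 27,287,000.00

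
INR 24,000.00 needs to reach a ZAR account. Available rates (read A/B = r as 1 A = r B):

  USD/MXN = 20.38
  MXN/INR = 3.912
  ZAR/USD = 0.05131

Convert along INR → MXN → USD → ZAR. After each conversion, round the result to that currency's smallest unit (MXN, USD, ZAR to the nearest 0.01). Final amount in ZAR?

ZAR 5,866.89

INR 24,000.00 ÷ 3.912 = MXN 6,134.97
MXN 6,134.97 ÷ 20.38 = USD 301.03
USD 301.03 ÷ 0.05131 = ZAR 5,866.89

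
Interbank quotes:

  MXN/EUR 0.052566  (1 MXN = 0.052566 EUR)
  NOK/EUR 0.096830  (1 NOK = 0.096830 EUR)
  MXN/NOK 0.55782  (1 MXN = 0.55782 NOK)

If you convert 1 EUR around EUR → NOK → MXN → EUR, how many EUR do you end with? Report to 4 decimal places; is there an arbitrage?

Around EUR → NOK → MXN → EUR: 1 ÷ 0.096830 ÷ 0.55782 × 0.052566 = 0.973197
Product < 1; profitable direction is EUR → MXN → NOK → EUR.

0.9732 (arbitrage exists)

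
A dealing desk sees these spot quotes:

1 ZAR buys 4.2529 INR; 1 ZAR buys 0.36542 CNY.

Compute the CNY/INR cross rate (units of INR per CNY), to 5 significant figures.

CNY/INR = 11.638

1 CNY ÷ 0.36542 = 2.73658 ZAR
2.73658 ZAR × 4.2529 = 11.6384 INR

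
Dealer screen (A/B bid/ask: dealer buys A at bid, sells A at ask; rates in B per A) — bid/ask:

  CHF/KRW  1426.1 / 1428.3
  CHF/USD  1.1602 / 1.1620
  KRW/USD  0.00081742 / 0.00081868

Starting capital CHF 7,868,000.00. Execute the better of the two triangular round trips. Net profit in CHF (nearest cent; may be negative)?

Best loop CHF → KRW → USD → CHF:
CHF 7,868,000.00 × 1426.1 (sell CHF at bid) = KRW 11,220,554,800
KRW 11,220,554,800 × 0.00081742 (sell KRW at bid) = USD 9,171,905.90
USD 9,171,905.90 ÷ 1.1620 (buy CHF at ask) = CHF 7,893,206.46

Net profit: CHF 25,206.46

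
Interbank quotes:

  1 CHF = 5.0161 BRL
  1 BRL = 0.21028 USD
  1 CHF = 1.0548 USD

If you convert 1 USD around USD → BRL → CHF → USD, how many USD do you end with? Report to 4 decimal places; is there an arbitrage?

1.0000 (no arbitrage)

Around USD → BRL → CHF → USD: 1 ÷ 0.21028 ÷ 5.0161 × 1.0548 = 1.000014
Product ≈ 1 (deviation 0.001%, within rounding noise).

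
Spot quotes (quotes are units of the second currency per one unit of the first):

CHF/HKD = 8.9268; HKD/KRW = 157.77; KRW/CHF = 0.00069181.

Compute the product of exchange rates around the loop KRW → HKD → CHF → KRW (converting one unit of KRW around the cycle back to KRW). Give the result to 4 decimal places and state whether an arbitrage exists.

Around KRW → HKD → CHF → KRW: 1 ÷ 157.77 ÷ 8.9268 ÷ 0.00069181 = 1.026344
Product > 1; profitable direction is KRW → HKD → CHF → KRW.

1.0263 (arbitrage exists)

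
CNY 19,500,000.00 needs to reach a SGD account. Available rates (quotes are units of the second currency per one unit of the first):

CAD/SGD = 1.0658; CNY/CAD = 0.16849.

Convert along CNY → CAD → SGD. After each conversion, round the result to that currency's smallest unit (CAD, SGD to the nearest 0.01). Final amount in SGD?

CNY 19,500,000.00 × 0.16849 = CAD 3,285,555.00
CAD 3,285,555.00 × 1.0658 = SGD 3,501,744.52

SGD 3,501,744.52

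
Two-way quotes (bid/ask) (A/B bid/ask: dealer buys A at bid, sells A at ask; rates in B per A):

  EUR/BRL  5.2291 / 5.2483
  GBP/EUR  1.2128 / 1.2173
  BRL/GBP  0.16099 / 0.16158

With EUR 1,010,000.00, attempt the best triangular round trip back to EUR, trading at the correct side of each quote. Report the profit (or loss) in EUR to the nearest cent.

Best loop EUR → BRL → GBP → EUR:
EUR 1,010,000.00 × 5.2291 (sell EUR at bid) = BRL 5,281,391.00
BRL 5,281,391.00 × 0.16099 (sell BRL at bid) = GBP 850,251.14
GBP 850,251.14 × 1.2128 (sell GBP at bid) = EUR 1,031,184.58

Net profit: EUR 21,184.58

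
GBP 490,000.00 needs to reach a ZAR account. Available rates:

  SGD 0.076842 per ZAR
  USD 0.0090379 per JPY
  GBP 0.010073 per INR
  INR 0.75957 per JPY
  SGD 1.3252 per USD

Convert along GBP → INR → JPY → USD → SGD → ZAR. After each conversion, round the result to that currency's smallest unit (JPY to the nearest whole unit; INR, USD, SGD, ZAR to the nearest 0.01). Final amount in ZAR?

ZAR 9,982,050.18

GBP 490,000.00 ÷ 0.010073 = INR 48,644,892.29
INR 48,644,892.29 ÷ 0.75957 = JPY 64,042,672
JPY 64,042,672 × 0.0090379 = USD 578,811.27
USD 578,811.27 × 1.3252 = SGD 767,040.70
SGD 767,040.70 ÷ 0.076842 = ZAR 9,982,050.18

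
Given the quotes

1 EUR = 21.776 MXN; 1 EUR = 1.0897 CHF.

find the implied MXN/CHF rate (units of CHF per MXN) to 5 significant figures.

1 MXN ÷ 21.776 = 0.0459221 EUR
0.0459221 EUR × 1.0897 = 0.0500413 CHF

MXN/CHF = 0.050041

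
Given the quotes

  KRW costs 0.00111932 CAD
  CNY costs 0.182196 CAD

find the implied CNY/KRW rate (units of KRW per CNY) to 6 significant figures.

1 CNY × 0.182196 = 0.182196 CAD
0.182196 CAD ÷ 0.00111932 = 162.774 KRW

CNY/KRW = 162.774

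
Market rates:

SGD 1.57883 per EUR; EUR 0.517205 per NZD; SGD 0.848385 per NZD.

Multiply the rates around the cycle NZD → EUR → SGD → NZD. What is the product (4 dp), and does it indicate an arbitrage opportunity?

0.9625 (arbitrage exists)

Around NZD → EUR → SGD → NZD: 1 × 0.517205 × 1.57883 ÷ 0.848385 = 0.962510
Product < 1; profitable direction is NZD → SGD → EUR → NZD.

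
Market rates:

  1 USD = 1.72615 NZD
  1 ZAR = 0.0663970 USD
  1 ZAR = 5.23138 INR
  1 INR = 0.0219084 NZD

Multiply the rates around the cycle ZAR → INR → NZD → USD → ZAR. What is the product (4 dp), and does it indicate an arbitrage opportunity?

1.0000 (no arbitrage)

Around ZAR → INR → NZD → USD → ZAR: 1 × 5.23138 × 0.0219084 ÷ 1.72615 ÷ 0.0663970 = 1.000000
Product ≈ 1 (deviation 0.000%, within rounding noise).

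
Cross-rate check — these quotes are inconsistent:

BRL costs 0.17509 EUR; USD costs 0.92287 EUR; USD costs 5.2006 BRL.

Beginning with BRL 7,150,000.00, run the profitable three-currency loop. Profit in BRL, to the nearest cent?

Profit: BRL 96,558.06

Profitable loop is BRL → USD → EUR → BRL:
BRL 7,150,000.00 ÷ 5.2006 = USD 1,374,841.36
USD 1,374,841.36 × 0.92287 = EUR 1,268,799.85
EUR 1,268,799.85 ÷ 0.17509 = BRL 7,246,558.06
Profit = BRL 7,246,558.06 − BRL 7,150,000.00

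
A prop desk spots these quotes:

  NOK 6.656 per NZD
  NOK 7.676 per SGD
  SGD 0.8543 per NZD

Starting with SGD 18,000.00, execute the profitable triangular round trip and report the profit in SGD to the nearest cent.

Profitable loop is SGD → NZD → NOK → SGD:
SGD 18,000.00 ÷ 0.8543 = NZD 21,069.88
NZD 21,069.88 × 6.656 = NOK 140,241.13
NOK 140,241.13 ÷ 7.676 = SGD 18,270.08
Profit = SGD 18,270.08 − SGD 18,000.00

Profit: SGD 270.08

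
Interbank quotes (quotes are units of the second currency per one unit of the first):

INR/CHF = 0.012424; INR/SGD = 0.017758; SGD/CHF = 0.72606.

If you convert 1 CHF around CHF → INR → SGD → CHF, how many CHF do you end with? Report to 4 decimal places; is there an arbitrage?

Around CHF → INR → SGD → CHF: 1 ÷ 0.012424 × 0.017758 × 0.72606 = 1.037780
Product > 1; profitable direction is CHF → INR → SGD → CHF.

1.0378 (arbitrage exists)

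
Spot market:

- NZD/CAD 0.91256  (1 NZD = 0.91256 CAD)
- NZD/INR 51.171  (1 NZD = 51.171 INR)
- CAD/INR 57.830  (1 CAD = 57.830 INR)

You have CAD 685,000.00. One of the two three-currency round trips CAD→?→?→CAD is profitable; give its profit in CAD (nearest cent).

Profitable loop is CAD → INR → NZD → CAD:
CAD 685,000.00 × 57.830 = INR 39,613,550.00
INR 39,613,550.00 ÷ 51.171 = NZD 774,140.63
NZD 774,140.63 × 0.91256 = CAD 706,449.77
Profit = CAD 706,449.77 − CAD 685,000.00

Profit: CAD 21,449.77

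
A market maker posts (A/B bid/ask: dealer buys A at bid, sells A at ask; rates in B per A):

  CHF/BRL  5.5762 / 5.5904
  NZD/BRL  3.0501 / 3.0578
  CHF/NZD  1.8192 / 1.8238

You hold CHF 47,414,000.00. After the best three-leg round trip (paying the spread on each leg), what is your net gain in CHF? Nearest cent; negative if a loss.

Best loop CHF → BRL → NZD → CHF:
CHF 47,414,000.00 × 5.5762 (sell CHF at bid) = BRL 264,389,946.80
BRL 264,389,946.80 ÷ 3.0578 (buy NZD at ask) = NZD 86,464,107.14
NZD 86,464,107.14 ÷ 1.8238 (buy CHF at ask) = CHF 47,408,765.84

Net result: CHF -5,234.16 (no profitable arbitrage after spreads)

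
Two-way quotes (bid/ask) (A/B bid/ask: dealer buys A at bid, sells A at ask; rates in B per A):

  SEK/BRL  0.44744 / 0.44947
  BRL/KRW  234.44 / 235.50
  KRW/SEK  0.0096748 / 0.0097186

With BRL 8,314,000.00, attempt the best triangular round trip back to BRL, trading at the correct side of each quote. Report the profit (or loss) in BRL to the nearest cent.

Best loop BRL → KRW → SEK → BRL:
BRL 8,314,000.00 × 234.44 (sell BRL at bid) = KRW 1,949,134,160
KRW 1,949,134,160 × 0.0096748 (sell KRW at bid) = SEK 18,857,483.17
SEK 18,857,483.17 × 0.44744 (sell SEK at bid) = BRL 8,437,592.27

Net profit: BRL 123,592.27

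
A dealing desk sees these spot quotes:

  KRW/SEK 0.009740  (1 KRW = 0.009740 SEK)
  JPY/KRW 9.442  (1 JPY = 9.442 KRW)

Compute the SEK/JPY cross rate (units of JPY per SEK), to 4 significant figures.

1 SEK ÷ 0.009740 = 102.669 KRW
102.669 KRW ÷ 9.442 = 10.8737 JPY

SEK/JPY = 10.87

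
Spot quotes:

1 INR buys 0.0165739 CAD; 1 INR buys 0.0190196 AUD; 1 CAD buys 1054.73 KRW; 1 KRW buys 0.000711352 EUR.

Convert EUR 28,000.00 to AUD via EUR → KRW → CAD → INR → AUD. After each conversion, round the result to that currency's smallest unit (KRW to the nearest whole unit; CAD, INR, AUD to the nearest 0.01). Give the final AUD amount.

AUD 42,826.13

EUR 28,000.00 ÷ 0.000711352 = KRW 39,361,666
KRW 39,361,666 ÷ 1054.73 = CAD 37,319.19
CAD 37,319.19 ÷ 0.0165739 = INR 2,251,684.27
INR 2,251,684.27 × 0.0190196 = AUD 42,826.13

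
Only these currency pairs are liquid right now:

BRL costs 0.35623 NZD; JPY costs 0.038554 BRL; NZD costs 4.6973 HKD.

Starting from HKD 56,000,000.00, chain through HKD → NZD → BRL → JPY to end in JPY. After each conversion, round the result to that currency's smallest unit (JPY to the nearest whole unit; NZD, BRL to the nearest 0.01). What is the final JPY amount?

HKD 56,000,000.00 ÷ 4.6973 = NZD 11,921,742.28
NZD 11,921,742.28 ÷ 0.35623 = BRL 33,466,418.55
BRL 33,466,418.55 ÷ 0.038554 = JPY 868,040,114

JPY 868,040,114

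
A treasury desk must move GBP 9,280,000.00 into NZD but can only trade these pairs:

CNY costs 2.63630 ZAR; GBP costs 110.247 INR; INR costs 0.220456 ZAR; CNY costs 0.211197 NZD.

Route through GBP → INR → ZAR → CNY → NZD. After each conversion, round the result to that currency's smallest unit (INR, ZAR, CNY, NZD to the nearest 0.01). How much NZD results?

GBP 9,280,000.00 × 110.247 = INR 1,023,092,160.00
INR 1,023,092,160.00 × 0.220456 = ZAR 225,546,805.22
ZAR 225,546,805.22 ÷ 2.63630 = CNY 85,554,301.57
CNY 85,554,301.57 × 0.211197 = NZD 18,068,811.83

NZD 18,068,811.83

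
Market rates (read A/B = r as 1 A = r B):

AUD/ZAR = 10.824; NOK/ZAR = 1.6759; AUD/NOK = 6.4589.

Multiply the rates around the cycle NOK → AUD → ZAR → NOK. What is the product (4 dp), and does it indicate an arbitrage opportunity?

1.0000 (no arbitrage)

Around NOK → AUD → ZAR → NOK: 1 ÷ 6.4589 × 10.824 ÷ 1.6759 = 0.999957
Product ≈ 1 (deviation 0.004%, within rounding noise).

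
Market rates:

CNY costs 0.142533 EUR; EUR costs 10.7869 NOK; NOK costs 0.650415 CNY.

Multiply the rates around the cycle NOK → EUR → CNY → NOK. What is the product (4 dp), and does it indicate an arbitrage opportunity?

1.0000 (no arbitrage)

Around NOK → EUR → CNY → NOK: 1 ÷ 10.7869 ÷ 0.142533 ÷ 0.650415 = 0.999994
Product ≈ 1 (deviation 0.001%, within rounding noise).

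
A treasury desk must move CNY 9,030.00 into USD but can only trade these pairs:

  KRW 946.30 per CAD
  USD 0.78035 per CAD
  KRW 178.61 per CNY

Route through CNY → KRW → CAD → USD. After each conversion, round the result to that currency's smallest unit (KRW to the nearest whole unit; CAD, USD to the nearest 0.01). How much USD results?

CNY 9,030.00 × 178.61 = KRW 1,612,848
KRW 1,612,848 ÷ 946.30 = CAD 1,704.37
CAD 1,704.37 × 0.78035 = USD 1,330.01

USD 1,330.01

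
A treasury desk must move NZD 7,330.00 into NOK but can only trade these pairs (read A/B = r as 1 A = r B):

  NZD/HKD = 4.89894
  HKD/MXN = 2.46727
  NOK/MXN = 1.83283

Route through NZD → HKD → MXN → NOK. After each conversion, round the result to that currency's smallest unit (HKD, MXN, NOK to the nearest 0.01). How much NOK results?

NZD 7,330.00 × 4.89894 = HKD 35,909.23
HKD 35,909.23 × 2.46727 = MXN 88,597.77
MXN 88,597.77 ÷ 1.83283 = NOK 48,339.33

NOK 48,339.33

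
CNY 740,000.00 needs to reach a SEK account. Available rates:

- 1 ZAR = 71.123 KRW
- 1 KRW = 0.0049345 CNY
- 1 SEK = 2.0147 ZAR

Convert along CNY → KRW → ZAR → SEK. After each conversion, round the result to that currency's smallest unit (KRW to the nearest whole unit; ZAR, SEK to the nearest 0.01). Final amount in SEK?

SEK 1,046,569.59

CNY 740,000.00 ÷ 0.0049345 = KRW 149,964,535
KRW 149,964,535 ÷ 71.123 = ZAR 2,108,523.75
ZAR 2,108,523.75 ÷ 2.0147 = SEK 1,046,569.59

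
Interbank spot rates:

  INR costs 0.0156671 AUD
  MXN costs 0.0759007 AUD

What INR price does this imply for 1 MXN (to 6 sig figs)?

MXN/INR = 4.84459

1 MXN × 0.0759007 = 0.0759007 AUD
0.0759007 AUD ÷ 0.0156671 = 4.84459 INR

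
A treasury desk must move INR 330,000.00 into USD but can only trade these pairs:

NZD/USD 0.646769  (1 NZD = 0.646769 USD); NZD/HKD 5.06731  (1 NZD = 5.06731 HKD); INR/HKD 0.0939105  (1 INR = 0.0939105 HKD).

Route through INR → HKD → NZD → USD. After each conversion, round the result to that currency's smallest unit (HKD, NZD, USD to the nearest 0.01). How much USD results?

INR 330,000.00 × 0.0939105 = HKD 30,990.46
HKD 30,990.46 ÷ 5.06731 = NZD 6,115.76
NZD 6,115.76 × 0.646769 = USD 3,955.48

USD 3,955.48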